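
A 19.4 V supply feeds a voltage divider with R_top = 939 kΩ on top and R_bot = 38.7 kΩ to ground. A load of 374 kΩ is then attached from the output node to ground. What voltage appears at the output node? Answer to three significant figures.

The load sits in parallel with R_bot: R_bot‖R_L = (38.7 × 374) / (38.7 + 374) = 35.07 kΩ.
V_out = 19.4 × 35.07 / (939 + 35.07) = 19.4 × 35.07/974.1 = 0.698 V.

V_out ≈ 0.698 V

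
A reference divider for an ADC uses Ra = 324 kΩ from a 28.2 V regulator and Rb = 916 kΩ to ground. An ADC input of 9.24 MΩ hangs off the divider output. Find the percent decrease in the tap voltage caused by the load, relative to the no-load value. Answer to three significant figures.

2.52 %

The divider's output (Thévenin) resistance is Ra‖Rb = 239.3 kΩ.
Fractional drop under load = R_th/(R_th + R_L) = 239.3 / (239.3 + 9240) = 0.02525.
So the output falls by 2.52 %.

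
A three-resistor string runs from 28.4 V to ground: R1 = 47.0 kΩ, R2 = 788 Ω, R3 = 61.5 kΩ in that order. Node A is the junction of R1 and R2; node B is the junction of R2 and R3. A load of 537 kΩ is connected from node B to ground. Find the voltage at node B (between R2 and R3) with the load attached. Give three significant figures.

V ≈ 15.2 V

At node B, R3 is in parallel with the load: R3‖R_L = 55180 Ω.
Below node A the resistance is R2 + (R3‖R_L) = 55970 Ω, so V_A = 28.4 × 55970/103000 = 15.44 V.
Then V_B = V_A × (R3‖R_L)/(R2 + R3‖R_L) = 15.44 × 55180/55970 = 15.2 V.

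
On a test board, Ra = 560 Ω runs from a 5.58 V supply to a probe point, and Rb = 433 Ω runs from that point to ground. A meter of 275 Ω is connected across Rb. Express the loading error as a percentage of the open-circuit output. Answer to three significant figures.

47.0 %

The divider's output (Thévenin) resistance is Ra‖Rb = 244.2 Ω.
Fractional drop under load = R_th/(R_th + R_L) = 244.2 / (244.2 + 275) = 0.4703.
So the output falls by 47.0 %.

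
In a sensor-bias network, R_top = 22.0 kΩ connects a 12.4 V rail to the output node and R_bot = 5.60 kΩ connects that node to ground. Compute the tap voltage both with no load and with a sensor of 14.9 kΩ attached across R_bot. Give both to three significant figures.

Open-circuit: V = 12.4 × 5.60/(22.0 + 5.60) = 2.52 V.
With the load, R_bot becomes R_bot‖R_L = 4.070 kΩ, so V = 12.4 × 4.070/26.07 = 1.94 V.

Unloaded: 2.52 V; loaded: 1.94 V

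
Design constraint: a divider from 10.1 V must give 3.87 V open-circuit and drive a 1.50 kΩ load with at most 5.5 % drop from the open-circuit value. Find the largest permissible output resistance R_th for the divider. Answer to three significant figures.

Loading drop = R_th/(R_th + R_L) ≤ 0.0550, so R_th ≤ R_L · ε/(1−ε) = 1.50 kΩ × 0.0550/0.9450 = 87.3 Ω.

R_th ≤ 87.3 Ω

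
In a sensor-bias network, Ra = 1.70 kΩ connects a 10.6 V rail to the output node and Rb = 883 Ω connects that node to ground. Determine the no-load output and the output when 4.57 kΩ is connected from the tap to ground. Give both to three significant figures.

Unloaded: 3.62 V; loaded: 3.21 V

Open-circuit: V = 10.6 × 883/(1700 + 883) = 3.62 V.
With the load, Rb becomes Rb‖R_L = 740.0 Ω, so V = 10.6 × 740.0/2440 = 3.21 V.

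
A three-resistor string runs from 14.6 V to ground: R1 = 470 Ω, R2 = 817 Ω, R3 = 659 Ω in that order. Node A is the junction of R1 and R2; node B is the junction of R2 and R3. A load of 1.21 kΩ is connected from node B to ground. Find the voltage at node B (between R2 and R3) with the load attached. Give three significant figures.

V ≈ 3.63 V

At node B, R3 is in parallel with the load: R3‖R_L = 426.6 Ω.
Below node A the resistance is R2 + (R3‖R_L) = 1244 Ω, so V_A = 14.6 × 1244/1714 = 10.60 V.
Then V_B = V_A × (R3‖R_L)/(R2 + R3‖R_L) = 10.60 × 426.6/1244 = 3.63 V.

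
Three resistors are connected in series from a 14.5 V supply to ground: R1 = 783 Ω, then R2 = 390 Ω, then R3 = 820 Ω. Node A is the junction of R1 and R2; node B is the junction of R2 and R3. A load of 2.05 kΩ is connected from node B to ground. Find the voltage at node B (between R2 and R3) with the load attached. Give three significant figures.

V ≈ 4.83 V

At node B, R3 is in parallel with the load: R3‖R_L = 585.7 Ω.
Below node A the resistance is R2 + (R3‖R_L) = 975.7 Ω, so V_A = 14.5 × 975.7/1759 = 8.044 V.
Then V_B = V_A × (R3‖R_L)/(R2 + R3‖R_L) = 8.044 × 585.7/975.7 = 4.83 V.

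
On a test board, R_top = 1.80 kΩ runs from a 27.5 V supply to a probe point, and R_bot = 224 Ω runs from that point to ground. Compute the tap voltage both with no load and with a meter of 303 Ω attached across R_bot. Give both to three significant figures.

Open-circuit: V = 27.5 × 224/(1800 + 224) = 3.04 V.
With the load, R_bot becomes R_bot‖R_L = 128.8 Ω, so V = 27.5 × 128.8/1929 = 1.84 V.

Unloaded: 3.04 V; loaded: 1.84 V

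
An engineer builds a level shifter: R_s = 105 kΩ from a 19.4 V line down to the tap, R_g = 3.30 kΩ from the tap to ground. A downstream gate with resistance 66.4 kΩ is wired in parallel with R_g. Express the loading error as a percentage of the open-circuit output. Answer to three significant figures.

The divider's output (Thévenin) resistance is R_s‖R_g = 3.199 kΩ.
Fractional drop under load = R_th/(R_th + R_L) = 3.199 / (3.199 + 66.4) = 0.04597.
So the output falls by 4.60 %.

4.60 %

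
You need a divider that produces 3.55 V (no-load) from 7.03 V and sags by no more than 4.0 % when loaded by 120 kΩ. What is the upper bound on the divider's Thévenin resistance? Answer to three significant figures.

Loading drop = R_th/(R_th + R_L) ≤ 0.0400, so R_th ≤ R_L · ε/(1−ε) = 120 kΩ × 0.0400/0.9600 = 5.00 kΩ.
(Any R1, R2 with R2/(R1+R2) = 0.505 and R1‖R2 ≤ 5.00 kΩ will meet the spec.)

R_th ≤ 5.00 kΩ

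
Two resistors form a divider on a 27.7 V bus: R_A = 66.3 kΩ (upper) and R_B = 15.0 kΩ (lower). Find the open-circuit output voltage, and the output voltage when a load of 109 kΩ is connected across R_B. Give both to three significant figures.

Open-circuit: V = 27.7 × 15.0/(66.3 + 15.0) = 5.11 V.
With the load, R_B becomes R_B‖R_L = 13.19 kΩ, so V = 27.7 × 13.19/79.49 = 4.60 V.

Unloaded: 5.11 V; loaded: 4.60 V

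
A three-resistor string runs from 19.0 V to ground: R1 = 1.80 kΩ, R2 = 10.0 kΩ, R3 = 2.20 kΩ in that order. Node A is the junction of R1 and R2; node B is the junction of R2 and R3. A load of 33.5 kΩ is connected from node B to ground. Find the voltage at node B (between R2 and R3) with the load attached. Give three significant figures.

At node B, R3 is in parallel with the load: R3‖R_L = 2.064 kΩ.
Below node A the resistance is R2 + (R3‖R_L) = 12.06 kΩ, so V_A = 19.0 × 12.06/13.86 = 16.53 V.
Then V_B = V_A × (R3‖R_L)/(R2 + R3‖R_L) = 16.53 × 2.064/12.06 = 2.83 V.

V ≈ 2.83 V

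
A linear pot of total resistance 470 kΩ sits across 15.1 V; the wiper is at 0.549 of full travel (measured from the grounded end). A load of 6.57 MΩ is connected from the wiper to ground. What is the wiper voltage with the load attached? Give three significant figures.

V ≈ 8.15 V

The wiper splits the pot into (1−α)R = 212.0 kΩ above and αR = 258.0 kΩ below.
Lower section ‖ load = 248.3 kΩ.
V_wiper = 15.1 × 248.3/(212.0 + 248.3) = 8.15 V.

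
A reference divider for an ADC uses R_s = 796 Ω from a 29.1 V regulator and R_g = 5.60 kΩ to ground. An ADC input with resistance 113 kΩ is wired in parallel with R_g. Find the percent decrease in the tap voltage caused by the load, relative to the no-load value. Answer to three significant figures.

The divider's output (Thévenin) resistance is R_s‖R_g = 696.9 Ω.
Fractional drop under load = R_th/(R_th + R_L) = 696.9 / (696.9 + 113000) = 0.006130.
So the output falls by 0.613 %.

0.613 %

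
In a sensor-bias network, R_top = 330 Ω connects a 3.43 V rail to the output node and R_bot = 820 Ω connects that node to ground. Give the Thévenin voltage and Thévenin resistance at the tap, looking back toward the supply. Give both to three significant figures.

V_th = 2.45 V, R_th = 235 Ω

V_th is the open-circuit tap voltage: 3.43 × 820/(330 + 820) = 2.45 V.
With the supply zeroed, R_top and R_bot appear in parallel from the tap: R_th = R_top‖R_bot = (330 × 820)/1150 = 235 Ω.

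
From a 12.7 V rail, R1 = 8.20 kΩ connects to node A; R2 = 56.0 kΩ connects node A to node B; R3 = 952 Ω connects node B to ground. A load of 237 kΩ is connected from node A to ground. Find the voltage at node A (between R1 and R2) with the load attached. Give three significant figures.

Below node A the series string R2+R3 = 56950 Ω sits in parallel with the 237000 Ω load: 45920 Ω.
V_A = 12.7 × 45920/(8200 + 45920) = 10.8 V.

V ≈ 10.8 V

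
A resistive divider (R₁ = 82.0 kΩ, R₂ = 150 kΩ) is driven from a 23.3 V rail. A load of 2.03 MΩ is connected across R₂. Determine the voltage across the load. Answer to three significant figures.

V_out ≈ 14.7 V

The load sits in parallel with R₂: R₂‖R_L = (150 × 2030) / (150 + 2030) = 139.7 kΩ.
V_out = 23.3 × 139.7 / (82.0 + 139.7) = 23.3 × 139.7/221.7 = 14.7 V.
(Unloaded it would have been 15.1 V.)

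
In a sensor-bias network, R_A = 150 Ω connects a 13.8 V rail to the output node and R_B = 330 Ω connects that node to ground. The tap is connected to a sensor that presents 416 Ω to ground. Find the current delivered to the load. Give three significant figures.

I_L ≈ 18.3 mA

R_B‖R_L = 184.0 Ω; V_out = 13.8 × 184.0/334.0 = 7.603 V.
I_L = V_out / R_L = 7.603 / 416 Ω = 18.3 mA.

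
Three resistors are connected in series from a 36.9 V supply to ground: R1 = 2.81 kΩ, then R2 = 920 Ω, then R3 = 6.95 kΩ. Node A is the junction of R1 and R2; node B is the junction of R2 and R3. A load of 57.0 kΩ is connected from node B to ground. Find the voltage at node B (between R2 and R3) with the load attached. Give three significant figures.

At node B, R3 is in parallel with the load: R3‖R_L = 6195 Ω.
Below node A the resistance is R2 + (R3‖R_L) = 7115 Ω, so V_A = 36.9 × 7115/9925 = 26.45 V.
Then V_B = V_A × (R3‖R_L)/(R2 + R3‖R_L) = 26.45 × 6195/7115 = 23.0 V.

V ≈ 23.0 V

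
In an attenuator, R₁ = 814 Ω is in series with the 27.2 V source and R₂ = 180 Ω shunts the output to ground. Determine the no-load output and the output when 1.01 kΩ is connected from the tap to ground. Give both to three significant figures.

Unloaded: 4.93 V; loaded: 4.30 V

Open-circuit: V = 27.2 × 180/(814 + 180) = 4.93 V.
With the load, R₂ becomes R₂‖R_L = 152.8 Ω, so V = 27.2 × 152.8/966.8 = 4.30 V.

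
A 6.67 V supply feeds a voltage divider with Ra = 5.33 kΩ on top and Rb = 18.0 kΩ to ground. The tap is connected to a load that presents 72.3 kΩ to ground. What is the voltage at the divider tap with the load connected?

The load sits in parallel with Rb: Rb‖R_L = (18.0 × 72.3) / (18.0 + 72.3) = 14.41 kΩ.
V_out = 6.67 × 14.41 / (5.33 + 14.41) = 6.67 × 14.41/19.74 = 4.87 V.
(Unloaded it would have been 5.15 V.)

V_out ≈ 4.87 V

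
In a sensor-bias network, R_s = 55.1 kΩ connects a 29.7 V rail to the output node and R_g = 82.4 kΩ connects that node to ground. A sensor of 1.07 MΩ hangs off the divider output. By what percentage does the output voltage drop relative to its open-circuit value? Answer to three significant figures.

2.99 %

The divider's output (Thévenin) resistance is R_s‖R_g = 33.02 kΩ.
Fractional drop under load = R_th/(R_th + R_L) = 33.02 / (33.02 + 1070) = 0.02994.
So the output falls by 2.99 %.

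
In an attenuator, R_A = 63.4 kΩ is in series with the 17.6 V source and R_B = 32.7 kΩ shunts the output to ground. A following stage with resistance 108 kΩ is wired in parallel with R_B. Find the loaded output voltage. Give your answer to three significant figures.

V_out ≈ 4.99 V

The load sits in parallel with R_B: R_B‖R_L = (32.7 × 108) / (32.7 + 108) = 25.10 kΩ.
V_out = 17.6 × 25.10 / (63.4 + 25.10) = 17.6 × 25.10/88.50 = 4.99 V.
(Unloaded it would have been 5.99 V.)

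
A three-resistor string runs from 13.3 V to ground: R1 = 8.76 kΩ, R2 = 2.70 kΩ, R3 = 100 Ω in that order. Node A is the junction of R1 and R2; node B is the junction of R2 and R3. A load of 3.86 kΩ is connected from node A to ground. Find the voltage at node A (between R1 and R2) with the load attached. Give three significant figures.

V ≈ 2.08 V

Below node A the series string R2+R3 = 2800 Ω sits in parallel with the 3860 Ω load: 1623 Ω.
V_A = 13.3 × 1623/(8760 + 1623) = 2.08 V.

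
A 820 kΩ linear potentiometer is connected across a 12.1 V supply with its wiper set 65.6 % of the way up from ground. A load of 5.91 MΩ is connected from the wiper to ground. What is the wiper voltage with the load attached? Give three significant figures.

The wiper splits the pot into (1−α)R = 282.1 kΩ above and αR = 537.9 kΩ below.
Lower section ‖ load = 493.0 kΩ.
V_wiper = 12.1 × 493.0/(282.1 + 493.0) = 7.70 V.

V ≈ 7.70 V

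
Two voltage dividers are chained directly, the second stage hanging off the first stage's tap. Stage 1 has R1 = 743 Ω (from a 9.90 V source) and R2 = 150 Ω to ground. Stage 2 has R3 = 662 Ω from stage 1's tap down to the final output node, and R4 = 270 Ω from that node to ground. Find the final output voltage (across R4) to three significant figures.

V_out ≈ 0.425 V

Stage 2 presents R3+R4 = 932.0 Ω as a load on stage 1's tap.
Stage 1's lower leg becomes R2‖(R3+R4) = 129.2 Ω, so V_mid = 9.90 × 129.2/872.2 = 1.467 V.
Stage 2 is itself unloaded: V_out = V_mid × R4/(R3+R4) = 1.467 × 270/932.0 = 0.425 V.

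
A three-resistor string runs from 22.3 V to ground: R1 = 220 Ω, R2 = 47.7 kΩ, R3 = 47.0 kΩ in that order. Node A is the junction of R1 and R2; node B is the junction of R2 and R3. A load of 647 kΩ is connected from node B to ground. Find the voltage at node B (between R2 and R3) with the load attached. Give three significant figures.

V ≈ 10.7 V

At node B, R3 is in parallel with the load: R3‖R_L = 43820 Ω.
Below node A the resistance is R2 + (R3‖R_L) = 91520 Ω, so V_A = 22.3 × 91520/91740 = 22.25 V.
Then V_B = V_A × (R3‖R_L)/(R2 + R3‖R_L) = 22.25 × 43820/91520 = 10.7 V.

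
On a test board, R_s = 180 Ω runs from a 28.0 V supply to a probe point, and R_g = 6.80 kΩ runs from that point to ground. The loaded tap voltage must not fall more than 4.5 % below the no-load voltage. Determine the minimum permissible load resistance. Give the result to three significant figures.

Output resistance R_th = R_s‖R_g = (180 × 6800)/6980 = 175.4 Ω.
The fractional drop is R_th/(R_th + R_L); requiring this ≤ 0.0450 gives R_L ≥ R_th(1/0.0450 − 1) = 175.4 × 21.22 = 3.72 kΩ.

R_L(min) ≈ 3.72 kΩ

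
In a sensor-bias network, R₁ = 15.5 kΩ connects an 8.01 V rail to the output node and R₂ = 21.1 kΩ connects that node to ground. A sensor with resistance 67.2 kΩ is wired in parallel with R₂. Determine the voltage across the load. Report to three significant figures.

V_out ≈ 4.08 V

The load sits in parallel with R₂: R₂‖R_L = (21.1 × 67.2) / (21.1 + 67.2) = 16.06 kΩ.
V_out = 8.01 × 16.06 / (15.5 + 16.06) = 8.01 × 16.06/31.56 = 4.08 V.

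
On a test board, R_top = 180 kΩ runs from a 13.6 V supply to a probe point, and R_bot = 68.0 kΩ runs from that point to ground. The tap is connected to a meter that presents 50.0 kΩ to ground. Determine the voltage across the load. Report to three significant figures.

The load sits in parallel with R_bot: R_bot‖R_L = (68.0 × 50.0) / (68.0 + 50.0) = 28.81 kΩ.
V_out = 13.6 × 28.81 / (180 + 28.81) = 13.6 × 28.81/208.8 = 1.88 V.

V_out ≈ 1.88 V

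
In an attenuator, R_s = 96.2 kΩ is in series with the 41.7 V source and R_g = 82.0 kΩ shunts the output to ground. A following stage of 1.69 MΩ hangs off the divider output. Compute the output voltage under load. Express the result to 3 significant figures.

The load sits in parallel with R_g: R_g‖R_L = (82.0 × 1690) / (82.0 + 1690) = 78.21 kΩ.
V_out = 41.7 × 78.21 / (96.2 + 78.21) = 41.7 × 78.21/174.4 = 18.7 V.

V_out ≈ 18.7 V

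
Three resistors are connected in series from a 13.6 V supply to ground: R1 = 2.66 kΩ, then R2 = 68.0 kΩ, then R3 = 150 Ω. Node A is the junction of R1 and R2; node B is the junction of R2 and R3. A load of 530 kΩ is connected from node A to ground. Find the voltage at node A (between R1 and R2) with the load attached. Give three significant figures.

V ≈ 13.0 V

Below node A the series string R2+R3 = 68150 Ω sits in parallel with the 530000 Ω load: 60390 Ω.
V_A = 13.6 × 60390/(2660 + 60390) = 13.0 V.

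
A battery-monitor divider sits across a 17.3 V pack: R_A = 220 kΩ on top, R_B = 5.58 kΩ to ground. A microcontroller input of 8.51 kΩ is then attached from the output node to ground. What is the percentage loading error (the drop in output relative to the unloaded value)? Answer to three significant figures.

39.0 %

The divider's output (Thévenin) resistance is R_A‖R_B = 5.442 kΩ.
Fractional drop under load = R_th/(R_th + R_L) = 5.442 / (5.442 + 8.51) = 0.3901.
So the output falls by 39.0 %.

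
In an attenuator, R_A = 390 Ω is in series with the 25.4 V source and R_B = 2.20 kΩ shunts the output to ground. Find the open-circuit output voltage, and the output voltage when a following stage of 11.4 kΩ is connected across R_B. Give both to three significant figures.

Open-circuit: V = 25.4 × 2200/(390 + 2200) = 21.6 V.
With the load, R_B becomes R_B‖R_L = 1844 Ω, so V = 25.4 × 1844/2234 = 21.0 V.

Unloaded: 21.6 V; loaded: 21.0 V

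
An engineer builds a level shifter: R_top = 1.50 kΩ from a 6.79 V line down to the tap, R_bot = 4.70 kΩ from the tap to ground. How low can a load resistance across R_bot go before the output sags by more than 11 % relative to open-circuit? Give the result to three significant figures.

R_L(min) ≈ 9.20 kΩ

Output resistance R_th = R_top‖R_bot = (1.50 × 4.70)/6.200 = 1.137 kΩ.
The fractional drop is R_th/(R_th + R_L); requiring this ≤ 0.110 gives R_L ≥ R_th(1/0.110 − 1) = 1.137 × 8.091 = 9.20 kΩ.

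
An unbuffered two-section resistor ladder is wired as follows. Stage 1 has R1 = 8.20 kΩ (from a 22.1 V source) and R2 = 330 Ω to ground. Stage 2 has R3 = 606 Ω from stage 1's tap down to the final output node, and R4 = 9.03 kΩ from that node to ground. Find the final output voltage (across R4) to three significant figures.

V_out ≈ 0.776 V

Stage 2 presents R3+R4 = 9636 Ω as a load on stage 1's tap.
Stage 1's lower leg becomes R2‖(R3+R4) = 319.1 Ω, so V_mid = 22.1 × 319.1/8519 = 0.8277 V.
Stage 2 is itself unloaded: V_out = V_mid × R4/(R3+R4) = 0.8277 × 9030/9636 = 0.776 V.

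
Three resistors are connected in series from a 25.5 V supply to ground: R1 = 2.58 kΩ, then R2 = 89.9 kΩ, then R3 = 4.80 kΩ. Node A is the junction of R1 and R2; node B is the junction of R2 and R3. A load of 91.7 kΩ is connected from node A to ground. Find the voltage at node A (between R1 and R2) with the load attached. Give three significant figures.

Below node A the series string R2+R3 = 94.70 kΩ sits in parallel with the 91.7 kΩ load: 46.59 kΩ.
V_A = 25.5 × 46.59/(2.58 + 46.59) = 24.2 V.

V ≈ 24.2 V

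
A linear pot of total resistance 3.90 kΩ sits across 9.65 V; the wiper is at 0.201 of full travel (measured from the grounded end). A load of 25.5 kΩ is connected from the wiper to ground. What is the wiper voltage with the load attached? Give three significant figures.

The wiper splits the pot into (1−α)R = 3116 Ω above and αR = 783.9 Ω below.
Lower section ‖ load = 760.5 Ω.
V_wiper = 9.65 × 760.5/(3116 + 760.5) = 1.89 V.

V ≈ 1.89 V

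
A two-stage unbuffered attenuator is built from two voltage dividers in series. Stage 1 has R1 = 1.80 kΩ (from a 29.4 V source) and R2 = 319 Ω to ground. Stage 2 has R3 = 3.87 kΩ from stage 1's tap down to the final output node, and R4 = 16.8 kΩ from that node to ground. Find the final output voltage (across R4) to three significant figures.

Stage 2 presents R3+R4 = 20670 Ω as a load on stage 1's tap.
Stage 1's lower leg becomes R2‖(R3+R4) = 314.2 Ω, so V_mid = 29.4 × 314.2/2114 = 4.369 V.
Stage 2 is itself unloaded: V_out = V_mid × R4/(R3+R4) = 4.369 × 16800/20670 = 3.55 V.

V_out ≈ 3.55 V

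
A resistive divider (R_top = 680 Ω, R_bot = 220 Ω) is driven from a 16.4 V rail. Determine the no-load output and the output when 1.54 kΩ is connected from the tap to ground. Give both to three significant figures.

Open-circuit: V = 16.4 × 220/(680 + 220) = 4.01 V.
With the load, R_bot becomes R_bot‖R_L = 192.5 Ω, so V = 16.4 × 192.5/872.5 = 3.62 V.

Unloaded: 4.01 V; loaded: 3.62 V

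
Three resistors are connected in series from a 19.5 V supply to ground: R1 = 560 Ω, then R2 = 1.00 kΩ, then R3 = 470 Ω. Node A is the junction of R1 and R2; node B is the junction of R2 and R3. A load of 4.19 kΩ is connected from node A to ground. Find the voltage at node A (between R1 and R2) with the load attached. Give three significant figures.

Below node A the series string R2+R3 = 1470 Ω sits in parallel with the 4190 Ω load: 1088 Ω.
V_A = 19.5 × 1088/(560 + 1088) = 12.9 V.

V ≈ 12.9 V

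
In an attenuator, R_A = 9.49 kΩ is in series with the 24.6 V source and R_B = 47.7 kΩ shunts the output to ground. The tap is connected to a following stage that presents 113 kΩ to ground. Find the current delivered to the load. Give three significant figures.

I_L ≈ 0.170 mA

R_B‖R_L = 33.54 kΩ; V_out = 24.6 × 33.54/43.03 = 19.17 V.
I_L = V_out / R_L = 19.17 / 113 kΩ = 0.170 mA.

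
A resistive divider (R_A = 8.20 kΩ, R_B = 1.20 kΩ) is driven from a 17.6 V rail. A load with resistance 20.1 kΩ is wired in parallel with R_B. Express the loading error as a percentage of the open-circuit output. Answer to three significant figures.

The divider's output (Thévenin) resistance is R_A‖R_B = 1.047 kΩ.
Fractional drop under load = R_th/(R_th + R_L) = 1.047 / (1.047 + 20.1) = 0.04950.
So the output falls by 4.95 %.

4.95 %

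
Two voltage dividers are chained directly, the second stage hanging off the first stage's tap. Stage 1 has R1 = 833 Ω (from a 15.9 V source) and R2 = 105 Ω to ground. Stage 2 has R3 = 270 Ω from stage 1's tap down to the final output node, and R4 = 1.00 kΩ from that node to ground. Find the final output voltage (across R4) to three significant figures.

V_out ≈ 1.31 V

Stage 2 presents R3+R4 = 1270 Ω as a load on stage 1's tap.
Stage 1's lower leg becomes R2‖(R3+R4) = 96.98 Ω, so V_mid = 15.9 × 96.98/930.0 = 1.658 V.
Stage 2 is itself unloaded: V_out = V_mid × R4/(R3+R4) = 1.658 × 1000/1270 = 1.31 V.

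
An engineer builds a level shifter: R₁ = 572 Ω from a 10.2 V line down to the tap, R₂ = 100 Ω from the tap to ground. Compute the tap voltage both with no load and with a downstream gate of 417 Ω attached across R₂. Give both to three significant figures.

Open-circuit: V = 10.2 × 100/(572 + 100) = 1.52 V.
With the load, R₂ becomes R₂‖R_L = 80.66 Ω, so V = 10.2 × 80.66/652.7 = 1.26 V.

Unloaded: 1.52 V; loaded: 1.26 V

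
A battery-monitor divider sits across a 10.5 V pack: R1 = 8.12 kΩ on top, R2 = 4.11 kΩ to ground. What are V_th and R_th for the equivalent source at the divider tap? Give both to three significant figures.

V_th = 3.53 V, R_th = 2.73 kΩ

V_th is the open-circuit tap voltage: 10.5 × 4.11/(8.12 + 4.11) = 3.53 V.
With the supply zeroed, R1 and R2 appear in parallel from the tap: R_th = R1‖R2 = (8.12 × 4.11)/12.23 = 2.73 kΩ.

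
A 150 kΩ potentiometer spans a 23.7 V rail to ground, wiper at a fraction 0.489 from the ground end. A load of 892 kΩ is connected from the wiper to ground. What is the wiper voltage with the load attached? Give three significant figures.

The wiper splits the pot into (1−α)R = 76.65 kΩ above and αR = 73.35 kΩ below.
Lower section ‖ load = 67.78 kΩ.
V_wiper = 23.7 × 67.78/(76.65 + 67.78) = 11.1 V.

V ≈ 11.1 V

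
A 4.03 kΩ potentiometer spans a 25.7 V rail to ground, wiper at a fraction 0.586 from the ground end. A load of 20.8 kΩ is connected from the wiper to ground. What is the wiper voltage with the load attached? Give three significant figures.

V ≈ 14.4 V

The wiper splits the pot into (1−α)R = 1.668 kΩ above and αR = 2.362 kΩ below.
Lower section ‖ load = 2.121 kΩ.
V_wiper = 25.7 × 2.121/(1.668 + 2.121) = 14.4 V.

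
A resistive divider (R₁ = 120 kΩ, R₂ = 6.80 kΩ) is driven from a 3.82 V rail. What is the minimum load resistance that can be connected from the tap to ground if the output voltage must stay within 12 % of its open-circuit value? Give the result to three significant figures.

Output resistance R_th = R₁‖R₂ = (120 × 6.80)/126.8 = 6.435 kΩ.
The fractional drop is R_th/(R_th + R_L); requiring this ≤ 0.120 gives R_L ≥ R_th(1/0.120 − 1) = 6.435 × 7.333 = 47.2 kΩ.

R_L(min) ≈ 47.2 kΩ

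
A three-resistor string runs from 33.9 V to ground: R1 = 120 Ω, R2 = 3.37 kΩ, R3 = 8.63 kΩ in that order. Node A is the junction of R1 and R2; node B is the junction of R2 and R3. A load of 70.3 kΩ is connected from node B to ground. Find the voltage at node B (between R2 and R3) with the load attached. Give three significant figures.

V ≈ 23.3 V

At node B, R3 is in parallel with the load: R3‖R_L = 7686 Ω.
Below node A the resistance is R2 + (R3‖R_L) = 11060 Ω, so V_A = 33.9 × 11060/11180 = 33.54 V.
Then V_B = V_A × (R3‖R_L)/(R2 + R3‖R_L) = 33.54 × 7686/11060 = 23.3 V.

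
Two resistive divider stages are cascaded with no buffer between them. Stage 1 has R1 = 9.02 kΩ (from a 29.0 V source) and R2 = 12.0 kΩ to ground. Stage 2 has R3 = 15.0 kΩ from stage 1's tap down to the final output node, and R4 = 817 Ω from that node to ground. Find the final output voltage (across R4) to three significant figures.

V_out ≈ 0.645 V

Stage 2 presents R3+R4 = 15820 Ω as a load on stage 1's tap.
Stage 1's lower leg becomes R2‖(R3+R4) = 6823 Ω, so V_mid = 29.0 × 6823/15840 = 12.49 V.
Stage 2 is itself unloaded: V_out = V_mid × R4/(R3+R4) = 12.49 × 817/15820 = 0.645 V.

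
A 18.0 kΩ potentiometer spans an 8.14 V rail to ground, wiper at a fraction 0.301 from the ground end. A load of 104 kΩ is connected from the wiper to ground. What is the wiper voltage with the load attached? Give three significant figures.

The wiper splits the pot into (1−α)R = 12.58 kΩ above and αR = 5.418 kΩ below.
Lower section ‖ load = 5.150 kΩ.
V_wiper = 8.14 × 5.150/(12.58 + 5.150) = 2.36 V.

V ≈ 2.36 V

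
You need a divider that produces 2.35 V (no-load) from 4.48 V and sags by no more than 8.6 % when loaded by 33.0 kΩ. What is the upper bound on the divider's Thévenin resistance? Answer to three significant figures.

R_th ≤ 3.11 kΩ

Loading drop = R_th/(R_th + R_L) ≤ 0.0860, so R_th ≤ R_L · ε/(1−ε) = 33.0 kΩ × 0.0860/0.9140 = 3.11 kΩ.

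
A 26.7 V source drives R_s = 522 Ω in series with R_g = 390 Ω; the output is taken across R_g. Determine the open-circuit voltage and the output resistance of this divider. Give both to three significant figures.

V_th = 11.4 V, R_th = 223 Ω

V_th is the open-circuit tap voltage: 26.7 × 390/(522 + 390) = 11.4 V.
With the supply zeroed, R_s and R_g appear in parallel from the tap: R_th = R_s‖R_g = (522 × 390)/912.0 = 223 Ω.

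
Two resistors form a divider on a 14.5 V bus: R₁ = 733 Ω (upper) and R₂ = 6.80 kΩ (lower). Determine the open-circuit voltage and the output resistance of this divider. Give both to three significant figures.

V_th = 13.1 V, R_th = 662 Ω

V_th is the open-circuit tap voltage: 14.5 × 6800/(733 + 6800) = 13.1 V.
With the supply zeroed, R₁ and R₂ appear in parallel from the tap: R_th = R₁‖R₂ = (733 × 6800)/7533 = 662 Ω.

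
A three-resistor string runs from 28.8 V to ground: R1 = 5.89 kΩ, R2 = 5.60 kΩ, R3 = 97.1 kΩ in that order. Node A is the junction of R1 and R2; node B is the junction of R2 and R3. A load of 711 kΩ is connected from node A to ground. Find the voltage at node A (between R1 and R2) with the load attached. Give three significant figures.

V ≈ 27.0 V

Below node A the series string R2+R3 = 102.7 kΩ sits in parallel with the 711 kΩ load: 89.74 kΩ.
V_A = 28.8 × 89.74/(5.89 + 89.74) = 27.0 V.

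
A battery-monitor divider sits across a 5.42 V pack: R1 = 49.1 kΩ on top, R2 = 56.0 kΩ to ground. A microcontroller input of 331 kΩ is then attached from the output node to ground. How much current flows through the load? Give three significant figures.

R2‖R_L = 47.90 kΩ; V_out = 5.42 × 47.90/97.00 = 2.676 V.
I_L = V_out / R_L = 2.676 / 331 kΩ = 8.09 µA.

I_L ≈ 8.09 µA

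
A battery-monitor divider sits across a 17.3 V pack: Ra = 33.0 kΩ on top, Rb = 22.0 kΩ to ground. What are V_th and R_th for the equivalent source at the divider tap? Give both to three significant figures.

V_th = 6.92 V, R_th = 13.2 kΩ

V_th is the open-circuit tap voltage: 17.3 × 22.0/(33.0 + 22.0) = 6.92 V.
With the supply zeroed, Ra and Rb appear in parallel from the tap: R_th = Ra‖Rb = (33.0 × 22.0)/55.00 = 13.2 kΩ.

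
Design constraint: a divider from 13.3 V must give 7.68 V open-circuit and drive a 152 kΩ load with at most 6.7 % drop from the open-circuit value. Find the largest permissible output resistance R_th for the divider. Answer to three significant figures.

Loading drop = R_th/(R_th + R_L) ≤ 0.0670, so R_th ≤ R_L · ε/(1−ε) = 152 kΩ × 0.0670/0.9330 = 10.9 kΩ.
(Any R1, R2 with R2/(R1+R2) = 0.577 and R1‖R2 ≤ 10.9 kΩ will meet the spec.)

R_th ≤ 10.9 kΩ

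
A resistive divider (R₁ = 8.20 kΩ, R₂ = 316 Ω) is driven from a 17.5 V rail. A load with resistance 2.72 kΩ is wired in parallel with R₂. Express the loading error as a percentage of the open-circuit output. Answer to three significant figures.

10.1 %

Unloaded V = 17.5 × 316/8516 = 0.64937 V.
Loaded: R₂‖R_L = 283.1 Ω, giving V = 17.5 × 283.1/8483 = 0.58403 V.
Drop = (0.64937 − 0.58403) / 0.64937 = 10.1 %.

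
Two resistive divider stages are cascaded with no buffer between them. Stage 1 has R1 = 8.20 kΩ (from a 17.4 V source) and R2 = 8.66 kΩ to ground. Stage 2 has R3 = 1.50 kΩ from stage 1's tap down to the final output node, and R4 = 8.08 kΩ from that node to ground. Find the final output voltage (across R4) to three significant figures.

Stage 2 presents R3+R4 = 9.580 kΩ as a load on stage 1's tap.
Stage 1's lower leg becomes R2‖(R3+R4) = 4.548 kΩ, so V_mid = 17.4 × 4.548/12.75 = 6.208 V.
Stage 2 is itself unloaded: V_out = V_mid × R4/(R3+R4) = 6.208 × 8.08/9.580 = 5.24 V.

V_out ≈ 5.24 V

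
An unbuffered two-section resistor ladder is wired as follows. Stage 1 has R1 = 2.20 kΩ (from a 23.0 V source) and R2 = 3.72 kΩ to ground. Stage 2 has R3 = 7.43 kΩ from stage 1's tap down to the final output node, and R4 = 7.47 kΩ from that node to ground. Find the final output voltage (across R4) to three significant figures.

V_out ≈ 6.63 V

Stage 2 presents R3+R4 = 14.90 kΩ as a load on stage 1's tap.
Stage 1's lower leg becomes R2‖(R3+R4) = 2.977 kΩ, so V_mid = 23.0 × 2.977/5.177 = 13.23 V.
Stage 2 is itself unloaded: V_out = V_mid × R4/(R3+R4) = 13.23 × 7.47/14.90 = 6.63 V.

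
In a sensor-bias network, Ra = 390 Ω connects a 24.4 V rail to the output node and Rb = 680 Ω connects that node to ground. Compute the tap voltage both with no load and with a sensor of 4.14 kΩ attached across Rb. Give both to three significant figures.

Open-circuit: V = 24.4 × 680/(390 + 680) = 15.5 V.
With the load, Rb becomes Rb‖R_L = 584.1 Ω, so V = 24.4 × 584.1/974.1 = 14.6 V.

Unloaded: 15.5 V; loaded: 14.6 V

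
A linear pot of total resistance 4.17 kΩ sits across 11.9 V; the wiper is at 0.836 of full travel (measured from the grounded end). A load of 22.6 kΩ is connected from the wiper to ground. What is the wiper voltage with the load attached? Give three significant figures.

V ≈ 9.70 V

The wiper splits the pot into (1−α)R = 683.9 Ω above and αR = 3486 Ω below.
Lower section ‖ load = 3020 Ω.
V_wiper = 11.9 × 3020/(683.9 + 3020) = 9.70 V.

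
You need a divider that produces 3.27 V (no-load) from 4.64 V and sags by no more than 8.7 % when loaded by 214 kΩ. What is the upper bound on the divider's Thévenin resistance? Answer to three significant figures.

Loading drop = R_th/(R_th + R_L) ≤ 0.0870, so R_th ≤ R_L · ε/(1−ε) = 214 kΩ × 0.0870/0.9130 = 20.4 kΩ.
(Any R1, R2 with R2/(R1+R2) = 0.705 and R1‖R2 ≤ 20.4 kΩ will meet the spec.)

R_th ≤ 20.4 kΩ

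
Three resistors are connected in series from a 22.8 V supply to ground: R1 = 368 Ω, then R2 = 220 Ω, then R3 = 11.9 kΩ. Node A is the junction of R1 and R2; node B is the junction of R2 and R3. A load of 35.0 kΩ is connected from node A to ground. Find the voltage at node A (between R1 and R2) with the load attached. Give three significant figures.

V ≈ 21.9 V

Below node A the series string R2+R3 = 12120 Ω sits in parallel with the 35000 Ω load: 9003 Ω.
V_A = 22.8 × 9003/(368 + 9003) = 21.9 V.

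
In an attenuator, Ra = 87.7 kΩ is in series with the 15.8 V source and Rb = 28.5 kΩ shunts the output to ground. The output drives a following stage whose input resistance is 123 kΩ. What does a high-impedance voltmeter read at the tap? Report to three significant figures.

V_out ≈ 3.30 V

The load sits in parallel with Rb: Rb‖R_L = (28.5 × 123) / (28.5 + 123) = 23.14 kΩ.
V_out = 15.8 × 23.14 / (87.7 + 23.14) = 15.8 × 23.14/110.8 = 3.30 V.
(Unloaded it would have been 3.88 V.)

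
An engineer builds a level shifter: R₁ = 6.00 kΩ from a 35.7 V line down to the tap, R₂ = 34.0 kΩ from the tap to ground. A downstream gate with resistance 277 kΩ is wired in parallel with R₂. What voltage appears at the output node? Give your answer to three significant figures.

The load sits in parallel with R₂: R₂‖R_L = (34.0 × 277) / (34.0 + 277) = 30.28 kΩ.
V_out = 35.7 × 30.28 / (6.00 + 30.28) = 35.7 × 30.28/36.28 = 29.8 V.
(Unloaded it would have been 30.3 V.)

V_out ≈ 29.8 V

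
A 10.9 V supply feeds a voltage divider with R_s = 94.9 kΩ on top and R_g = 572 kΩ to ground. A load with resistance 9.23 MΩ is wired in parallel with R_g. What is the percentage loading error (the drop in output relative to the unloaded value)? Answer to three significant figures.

0.874 %

The divider's output (Thévenin) resistance is R_s‖R_g = 81.40 kΩ.
Fractional drop under load = R_th/(R_th + R_L) = 81.40 / (81.40 + 9230) = 0.008742.
So the output falls by 0.874 %.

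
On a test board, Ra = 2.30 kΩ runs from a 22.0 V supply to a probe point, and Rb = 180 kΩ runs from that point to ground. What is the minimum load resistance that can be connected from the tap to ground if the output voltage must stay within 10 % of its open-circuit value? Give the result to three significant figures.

R_L(min) ≈ 20.4 kΩ

Output resistance R_th = Ra‖Rb = (2.30 × 180)/182.3 = 2.271 kΩ.
The fractional drop is R_th/(R_th + R_L); requiring this ≤ 0.100 gives R_L ≥ R_th(1/0.100 − 1) = 2.271 × 9.000 = 20.4 kΩ.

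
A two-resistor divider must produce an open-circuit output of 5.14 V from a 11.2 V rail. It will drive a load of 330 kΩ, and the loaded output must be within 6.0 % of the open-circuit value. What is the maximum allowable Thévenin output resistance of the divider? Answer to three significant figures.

R_th ≤ 21.1 kΩ

Loading drop = R_th/(R_th + R_L) ≤ 0.0600, so R_th ≤ R_L · ε/(1−ε) = 330 kΩ × 0.0600/0.9400 = 21.1 kΩ.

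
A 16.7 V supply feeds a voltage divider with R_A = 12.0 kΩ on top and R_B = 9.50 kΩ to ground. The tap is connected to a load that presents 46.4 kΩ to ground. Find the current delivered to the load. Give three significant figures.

I_L ≈ 0.143 mA

R_B‖R_L = 7.886 kΩ; V_out = 16.7 × 7.886/19.89 = 6.622 V.
I_L = V_out / R_L = 6.622 / 46.4 kΩ = 0.143 mA.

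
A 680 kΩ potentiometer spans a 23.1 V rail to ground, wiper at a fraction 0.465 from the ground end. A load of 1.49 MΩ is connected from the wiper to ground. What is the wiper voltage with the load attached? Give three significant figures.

The wiper splits the pot into (1−α)R = 363.8 kΩ above and αR = 316.2 kΩ below.
Lower section ‖ load = 260.8 kΩ.
V_wiper = 23.1 × 260.8/(363.8 + 260.8) = 9.65 V.

V ≈ 9.65 V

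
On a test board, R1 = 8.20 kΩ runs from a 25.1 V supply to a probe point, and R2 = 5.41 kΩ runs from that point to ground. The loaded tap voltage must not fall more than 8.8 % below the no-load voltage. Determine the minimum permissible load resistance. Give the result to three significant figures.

Output resistance R_th = R1‖R2 = (8.20 × 5.41)/13.61 = 3.260 kΩ.
The fractional drop is R_th/(R_th + R_L); requiring this ≤ 0.0880 gives R_L ≥ R_th(1/0.0880 − 1) = 3.260 × 10.36 = 33.8 kΩ.

R_L(min) ≈ 33.8 kΩ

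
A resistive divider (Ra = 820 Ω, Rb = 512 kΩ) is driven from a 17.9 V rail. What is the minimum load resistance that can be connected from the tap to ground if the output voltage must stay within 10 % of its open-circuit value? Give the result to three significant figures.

Output resistance R_th = Ra‖Rb = (820 × 512000)/512800 = 818.7 Ω.
The fractional drop is R_th/(R_th + R_L); requiring this ≤ 0.100 gives R_L ≥ R_th(1/0.100 − 1) = 818.7 × 9.000 = 7.37 kΩ.

R_L(min) ≈ 7.37 kΩ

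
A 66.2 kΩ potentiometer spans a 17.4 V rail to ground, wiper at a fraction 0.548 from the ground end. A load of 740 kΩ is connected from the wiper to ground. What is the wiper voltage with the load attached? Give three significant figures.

The wiper splits the pot into (1−α)R = 29.92 kΩ above and αR = 36.28 kΩ below.
Lower section ‖ load = 34.58 kΩ.
V_wiper = 17.4 × 34.58/(29.92 + 34.58) = 9.33 V.

V ≈ 9.33 V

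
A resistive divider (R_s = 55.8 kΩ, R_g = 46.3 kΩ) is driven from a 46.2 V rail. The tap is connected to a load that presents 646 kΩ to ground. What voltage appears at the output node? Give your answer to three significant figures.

The load sits in parallel with R_g: R_g‖R_L = (46.3 × 646) / (46.3 + 646) = 43.20 kΩ.
V_out = 46.2 × 43.20 / (55.8 + 43.20) = 46.2 × 43.20/99.00 = 20.2 V.

V_out ≈ 20.2 V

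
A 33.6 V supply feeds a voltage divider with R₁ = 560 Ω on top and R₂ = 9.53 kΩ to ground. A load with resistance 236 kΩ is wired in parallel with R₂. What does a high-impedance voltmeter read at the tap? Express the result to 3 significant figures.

The load sits in parallel with R₂: R₂‖R_L = (9530 × 236000) / (9530 + 236000) = 9160 Ω.
V_out = 33.6 × 9160 / (560 + 9160) = 33.6 × 9160/9720 = 31.7 V.
(Unloaded it would have been 31.7 V.)

V_out ≈ 31.7 V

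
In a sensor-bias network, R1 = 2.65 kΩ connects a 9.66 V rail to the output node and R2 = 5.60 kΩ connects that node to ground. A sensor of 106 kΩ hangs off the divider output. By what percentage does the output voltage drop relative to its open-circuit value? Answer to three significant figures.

1.67 %

The divider's output (Thévenin) resistance is R1‖R2 = 1.799 kΩ.
Fractional drop under load = R_th/(R_th + R_L) = 1.799 / (1.799 + 106) = 0.01669.
So the output falls by 1.67 %.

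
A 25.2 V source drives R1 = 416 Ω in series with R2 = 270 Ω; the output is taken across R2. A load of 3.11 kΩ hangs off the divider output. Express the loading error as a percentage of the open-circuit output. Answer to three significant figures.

The divider's output (Thévenin) resistance is R1‖R2 = 163.7 Ω.
Fractional drop under load = R_th/(R_th + R_L) = 163.7 / (163.7 + 3110) = 0.05001.
So the output falls by 5.00 %.

5.00 %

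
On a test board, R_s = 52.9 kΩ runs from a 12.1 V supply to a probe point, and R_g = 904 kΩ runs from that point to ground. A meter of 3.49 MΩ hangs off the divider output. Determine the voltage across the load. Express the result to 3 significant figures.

The load sits in parallel with R_g: R_g‖R_L = (904 × 3490) / (904 + 3490) = 718.0 kΩ.
V_out = 12.1 × 718.0 / (52.9 + 718.0) = 12.1 × 718.0/770.9 = 11.3 V.

V_out ≈ 11.3 V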